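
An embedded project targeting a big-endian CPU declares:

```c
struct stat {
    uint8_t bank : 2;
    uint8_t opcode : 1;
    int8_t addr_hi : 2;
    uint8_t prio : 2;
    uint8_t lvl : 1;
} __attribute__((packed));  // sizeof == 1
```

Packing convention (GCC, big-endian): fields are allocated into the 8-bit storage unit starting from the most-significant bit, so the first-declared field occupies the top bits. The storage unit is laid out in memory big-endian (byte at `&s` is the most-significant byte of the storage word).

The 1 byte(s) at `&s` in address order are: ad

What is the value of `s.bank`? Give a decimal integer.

[0]=0xad (big-endian) → word 0xad
bank [6+:2] = (word>>6) & 0x3 = 2  ←
opcode [5+:1] = (word>>5) & 0x1 = 1
addr_hi [3+:2] = (word>>3) & 0x3 = 1
prio [1+:2] = (word>>1) & 0x3 = 2
lvl [0+:1] = (word>>0) & 0x1 = 1

2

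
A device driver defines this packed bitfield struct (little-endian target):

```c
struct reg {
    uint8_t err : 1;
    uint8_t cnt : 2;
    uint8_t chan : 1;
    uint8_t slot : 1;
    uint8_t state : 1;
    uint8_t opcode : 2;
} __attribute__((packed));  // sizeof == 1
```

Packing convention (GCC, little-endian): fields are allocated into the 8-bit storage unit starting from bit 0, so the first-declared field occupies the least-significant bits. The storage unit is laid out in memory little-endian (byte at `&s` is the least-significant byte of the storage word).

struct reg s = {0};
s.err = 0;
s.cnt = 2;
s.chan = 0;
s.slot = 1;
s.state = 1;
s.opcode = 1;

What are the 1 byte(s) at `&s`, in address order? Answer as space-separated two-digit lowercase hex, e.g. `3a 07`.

74

err (1b) val=0 bits=0x0 at bit 0: 0x00
cnt (2b) val=2 bits=0x2 at bit 1: 0x04
chan (1b) val=0 bits=0x0 at bit 3: 0x04
slot (1b) val=1 bits=0x1 at bit 4: 0x14
state (1b) val=1 bits=0x1 at bit 5: 0x34
opcode (2b) val=1 bits=0x1 at bit 6: 0x74
word = 0x74 → little-endian bytes:
  [0]=0x74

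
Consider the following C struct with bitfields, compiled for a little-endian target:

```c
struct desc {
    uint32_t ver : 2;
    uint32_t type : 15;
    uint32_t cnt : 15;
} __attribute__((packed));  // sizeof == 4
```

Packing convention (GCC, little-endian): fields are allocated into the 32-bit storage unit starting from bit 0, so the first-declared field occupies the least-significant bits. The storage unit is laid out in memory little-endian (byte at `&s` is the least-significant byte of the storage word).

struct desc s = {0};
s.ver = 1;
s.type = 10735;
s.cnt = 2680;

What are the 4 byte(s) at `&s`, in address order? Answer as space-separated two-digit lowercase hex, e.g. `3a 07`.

ver:2 = 1 → 0x1 << 0 → word 0x00000001
type:15 = 10735 → 0x29ef << 2 → word 0x0000a7bd
cnt:15 = 2680 → 0xa78 << 17 → word 0x14f0a7bd
word = 0x14f0a7bd → little-endian bytes:
  [0]=0xbd  [1]=0xa7  [2]=0xf0  [3]=0x14

bd a7 f0 14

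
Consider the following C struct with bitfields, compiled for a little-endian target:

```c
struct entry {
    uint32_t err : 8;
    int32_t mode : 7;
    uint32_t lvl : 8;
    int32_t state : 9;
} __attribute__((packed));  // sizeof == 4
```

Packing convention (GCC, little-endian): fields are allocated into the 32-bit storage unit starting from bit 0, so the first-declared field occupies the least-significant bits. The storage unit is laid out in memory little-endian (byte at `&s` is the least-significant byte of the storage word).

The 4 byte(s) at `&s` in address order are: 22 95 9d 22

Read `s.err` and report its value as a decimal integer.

34

[0]=0x22 [1]=0x95 [2]=0x9d [3]=0x22 (little-endian) → word 0x229d9522
err [0+:8] = (word>>0) & 0xff = 34  ←
mode [8+:7] = (word>>8) & 0x7f = 21
lvl [15+:8] = (word>>15) & 0xff = 59
state [23+:9] = (word>>23) & 0x1ff = 69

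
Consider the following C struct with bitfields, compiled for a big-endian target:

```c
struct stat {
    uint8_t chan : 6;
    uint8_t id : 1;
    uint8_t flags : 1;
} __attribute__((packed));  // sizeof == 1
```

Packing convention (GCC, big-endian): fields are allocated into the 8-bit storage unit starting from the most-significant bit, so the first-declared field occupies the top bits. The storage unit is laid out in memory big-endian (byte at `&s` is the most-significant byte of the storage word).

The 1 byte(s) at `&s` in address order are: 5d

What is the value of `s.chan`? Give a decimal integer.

[0]=0x5d (big-endian) → word 0x5d
chan:6 @ bit 2 → (0x5d>>2)&0x3f = 0x17  ←
id:1 @ bit 1 → (0x5d>>1)&0x1 = 0x0
flags:1 @ bit 0 → (0x5d>>0)&0x1 = 0x1

23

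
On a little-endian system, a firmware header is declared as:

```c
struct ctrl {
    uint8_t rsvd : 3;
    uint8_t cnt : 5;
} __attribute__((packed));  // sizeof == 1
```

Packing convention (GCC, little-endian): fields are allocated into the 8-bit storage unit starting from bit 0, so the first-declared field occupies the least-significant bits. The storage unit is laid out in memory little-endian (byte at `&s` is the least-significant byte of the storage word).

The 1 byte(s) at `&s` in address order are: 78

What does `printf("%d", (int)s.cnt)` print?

[0]=0x78 (little-endian) → word 0x78
rsvd [0+:3] = (word>>0) & 0x7 = 0
cnt [3+:5] = (word>>3) & 0x1f = 15  ←

15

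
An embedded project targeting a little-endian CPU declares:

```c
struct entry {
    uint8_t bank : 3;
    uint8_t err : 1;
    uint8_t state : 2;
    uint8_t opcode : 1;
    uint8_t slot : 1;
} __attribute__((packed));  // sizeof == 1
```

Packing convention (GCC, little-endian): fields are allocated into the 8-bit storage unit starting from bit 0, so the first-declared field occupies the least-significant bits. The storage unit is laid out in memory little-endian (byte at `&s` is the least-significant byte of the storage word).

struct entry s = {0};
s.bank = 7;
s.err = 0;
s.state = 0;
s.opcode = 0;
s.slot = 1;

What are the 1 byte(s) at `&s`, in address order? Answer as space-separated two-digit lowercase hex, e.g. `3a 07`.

bank (3b) val=7 bits=0x7 at bit 0: 0x07
err (1b) val=0 bits=0x0 at bit 3: 0x07
state (2b) val=0 bits=0x0 at bit 4: 0x07
opcode (1b) val=0 bits=0x0 at bit 6: 0x07
slot (1b) val=1 bits=0x1 at bit 7: 0x87
word = 0x87 → little-endian bytes:
  [0]=0x87

87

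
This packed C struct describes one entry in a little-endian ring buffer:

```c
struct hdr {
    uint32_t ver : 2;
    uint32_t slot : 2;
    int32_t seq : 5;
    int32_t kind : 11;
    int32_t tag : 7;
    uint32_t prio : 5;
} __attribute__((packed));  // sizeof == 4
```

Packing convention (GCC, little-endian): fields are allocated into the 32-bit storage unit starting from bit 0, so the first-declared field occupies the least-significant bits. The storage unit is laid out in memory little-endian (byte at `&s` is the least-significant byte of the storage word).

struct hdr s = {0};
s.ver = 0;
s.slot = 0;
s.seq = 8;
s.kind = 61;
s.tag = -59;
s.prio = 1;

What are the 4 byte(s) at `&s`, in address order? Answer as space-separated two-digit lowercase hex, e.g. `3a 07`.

80 7a 50 0c

ver:2 = 0 → 0x0 << 0 → word 0x00000000
slot:2 = 0 → 0x0 << 2 → word 0x00000000
seq:5 = 8 → 0x8 << 4 → word 0x00000080
kind:11 = 61 → 0x3d << 9 → word 0x00007a80
tag:7 = -59 → 0x45 << 20 → word 0x04507a80
prio:5 = 1 → 0x1 << 27 → word 0x0c507a80
word = 0x0c507a80 → little-endian bytes:
  [0]=0x80  [1]=0x7a  [2]=0x50  [3]=0x0c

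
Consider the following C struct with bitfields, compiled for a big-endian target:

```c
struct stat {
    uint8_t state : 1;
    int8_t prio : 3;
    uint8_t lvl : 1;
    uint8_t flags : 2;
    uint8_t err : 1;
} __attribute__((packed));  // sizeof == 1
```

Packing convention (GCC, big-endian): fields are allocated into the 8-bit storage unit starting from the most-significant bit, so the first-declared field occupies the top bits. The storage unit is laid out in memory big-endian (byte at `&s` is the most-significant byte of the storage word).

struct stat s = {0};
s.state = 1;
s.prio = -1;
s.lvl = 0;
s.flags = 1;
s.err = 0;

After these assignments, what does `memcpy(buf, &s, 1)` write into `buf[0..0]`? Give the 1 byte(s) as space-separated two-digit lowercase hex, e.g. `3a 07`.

state (1b) val=1 bits=0x1 at bit 7: 0x80
prio (3b) val=-1 bits=0x7 at bit 4: 0xf0
lvl (1b) val=0 bits=0x0 at bit 3: 0xf0
flags (2b) val=1 bits=0x1 at bit 1: 0xf2
err (1b) val=0 bits=0x0 at bit 0: 0xf2
word = 0xf2 → big-endian bytes:
  [0]=0xf2

f2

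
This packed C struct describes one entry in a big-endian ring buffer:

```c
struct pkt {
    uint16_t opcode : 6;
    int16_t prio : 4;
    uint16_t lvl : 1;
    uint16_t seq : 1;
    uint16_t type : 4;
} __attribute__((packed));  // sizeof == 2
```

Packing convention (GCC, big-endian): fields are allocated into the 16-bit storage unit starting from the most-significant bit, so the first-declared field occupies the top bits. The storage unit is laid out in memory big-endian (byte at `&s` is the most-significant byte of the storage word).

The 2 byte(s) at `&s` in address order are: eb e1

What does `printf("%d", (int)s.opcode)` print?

[0]=0xeb [1]=0xe1 (big-endian) → word 0xebe1
opcode [10+:6] = (word>>10) & 0x3f = 58  ←
prio [6+:4] = (word>>6) & 0xf = 15
lvl [5+:1] = (word>>5) & 0x1 = 1
seq [4+:1] = (word>>4) & 0x1 = 0
type [0+:4] = (word>>0) & 0xf = 1

58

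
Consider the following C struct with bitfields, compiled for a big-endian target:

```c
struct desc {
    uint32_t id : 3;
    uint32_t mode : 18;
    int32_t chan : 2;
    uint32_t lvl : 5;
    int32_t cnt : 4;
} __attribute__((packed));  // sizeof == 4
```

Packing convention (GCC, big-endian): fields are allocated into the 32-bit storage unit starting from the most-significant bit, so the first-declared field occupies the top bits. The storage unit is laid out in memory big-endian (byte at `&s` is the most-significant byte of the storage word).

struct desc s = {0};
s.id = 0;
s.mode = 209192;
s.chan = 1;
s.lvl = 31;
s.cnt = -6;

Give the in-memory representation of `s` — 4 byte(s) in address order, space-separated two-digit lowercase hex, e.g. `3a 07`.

19 89 43 fa

id (3b) val=0 bits=0x0 at bit 29: 0x00000000
mode (18b) val=209192 bits=0x33128 at bit 11: 0x19894000
chan (2b) val=1 bits=0x1 at bit 9: 0x19894200
lvl (5b) val=31 bits=0x1f at bit 4: 0x198943f0
cnt (4b) val=-6 bits=0xa at bit 0: 0x198943fa
word = 0x198943fa → big-endian bytes:
  [0]=0x19  [1]=0x89  [2]=0x43  [3]=0xfa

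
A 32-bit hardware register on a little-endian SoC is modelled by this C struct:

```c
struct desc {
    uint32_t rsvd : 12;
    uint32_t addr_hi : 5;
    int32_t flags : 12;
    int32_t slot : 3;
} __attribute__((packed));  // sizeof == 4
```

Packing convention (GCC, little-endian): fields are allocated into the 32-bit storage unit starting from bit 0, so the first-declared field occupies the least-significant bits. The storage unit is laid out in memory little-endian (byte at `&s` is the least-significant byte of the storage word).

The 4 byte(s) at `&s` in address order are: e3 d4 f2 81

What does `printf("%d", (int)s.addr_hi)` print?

13

[0]=0xe3 [1]=0xd4 [2]=0xf2 [3]=0x81 (little-endian) → word 0x81f2d4e3
rsvd [0+:12] = (word>>0) & 0xfff = 1251
addr_hi [12+:5] = (word>>12) & 0x1f = 13  ←
flags [17+:12] = (word>>17) & 0xfff = 249
slot [29+:3] = (word>>29) & 0x7 = 4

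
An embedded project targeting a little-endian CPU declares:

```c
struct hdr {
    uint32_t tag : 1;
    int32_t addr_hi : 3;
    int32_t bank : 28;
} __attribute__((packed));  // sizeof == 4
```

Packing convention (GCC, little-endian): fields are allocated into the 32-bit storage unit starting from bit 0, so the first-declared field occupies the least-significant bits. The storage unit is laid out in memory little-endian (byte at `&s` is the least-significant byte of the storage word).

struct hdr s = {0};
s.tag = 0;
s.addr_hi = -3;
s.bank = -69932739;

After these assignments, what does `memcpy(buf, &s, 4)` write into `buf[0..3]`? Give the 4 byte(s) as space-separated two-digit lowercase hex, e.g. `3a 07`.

da 93 4e bd

tag (1b) val=0 bits=0x0 at bit 0: 0x00000000
addr_hi (3b) val=-3 bits=0x5 at bit 1: 0x0000000a
bank (28b) val=-69932739 bits=0xbd4e93d at bit 4: 0xbd4e93da
word = 0xbd4e93da → little-endian bytes:
  [0]=0xda  [1]=0x93  [2]=0x4e  [3]=0xbd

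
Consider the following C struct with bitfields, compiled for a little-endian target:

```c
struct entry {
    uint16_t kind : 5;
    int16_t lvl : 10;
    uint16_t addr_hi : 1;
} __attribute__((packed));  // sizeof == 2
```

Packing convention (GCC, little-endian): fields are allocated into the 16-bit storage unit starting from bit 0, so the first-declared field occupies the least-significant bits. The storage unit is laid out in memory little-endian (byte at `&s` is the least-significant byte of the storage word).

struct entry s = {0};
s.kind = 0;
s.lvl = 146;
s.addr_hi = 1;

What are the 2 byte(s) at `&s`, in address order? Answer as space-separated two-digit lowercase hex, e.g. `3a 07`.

40 92

kind (5b) val=0 bits=0x0 at bit 0: 0x0000
lvl (10b) val=146 bits=0x92 at bit 5: 0x1240
addr_hi (1b) val=1 bits=0x1 at bit 15: 0x9240
word = 0x9240 → little-endian bytes:
  [0]=0x40  [1]=0x92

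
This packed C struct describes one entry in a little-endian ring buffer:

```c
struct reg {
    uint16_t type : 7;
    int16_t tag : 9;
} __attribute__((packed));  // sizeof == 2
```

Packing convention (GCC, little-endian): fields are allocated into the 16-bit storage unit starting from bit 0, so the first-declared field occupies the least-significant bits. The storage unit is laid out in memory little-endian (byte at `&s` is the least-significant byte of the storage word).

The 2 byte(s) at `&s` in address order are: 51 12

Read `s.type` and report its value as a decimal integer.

[0]=0x51 [1]=0x12 (little-endian) → word 0x1251
type [0+:7] = (word>>0) & 0x7f = 81  ←
tag [7+:9] = (word>>7) & 0x1ff = 36

81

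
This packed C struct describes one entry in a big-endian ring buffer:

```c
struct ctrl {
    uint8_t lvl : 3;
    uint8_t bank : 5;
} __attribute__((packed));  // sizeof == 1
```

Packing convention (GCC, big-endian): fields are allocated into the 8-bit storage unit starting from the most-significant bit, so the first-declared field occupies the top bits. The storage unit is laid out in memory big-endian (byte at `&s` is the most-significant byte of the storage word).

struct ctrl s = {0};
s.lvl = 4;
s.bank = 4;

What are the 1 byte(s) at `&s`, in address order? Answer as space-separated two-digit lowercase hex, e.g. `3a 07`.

lvl:3 = 4 → 0x4 << 5 → word 0x80
bank:5 = 4 → 0x4 << 0 → word 0x84
word = 0x84 → big-endian bytes:
  [0]=0x84

84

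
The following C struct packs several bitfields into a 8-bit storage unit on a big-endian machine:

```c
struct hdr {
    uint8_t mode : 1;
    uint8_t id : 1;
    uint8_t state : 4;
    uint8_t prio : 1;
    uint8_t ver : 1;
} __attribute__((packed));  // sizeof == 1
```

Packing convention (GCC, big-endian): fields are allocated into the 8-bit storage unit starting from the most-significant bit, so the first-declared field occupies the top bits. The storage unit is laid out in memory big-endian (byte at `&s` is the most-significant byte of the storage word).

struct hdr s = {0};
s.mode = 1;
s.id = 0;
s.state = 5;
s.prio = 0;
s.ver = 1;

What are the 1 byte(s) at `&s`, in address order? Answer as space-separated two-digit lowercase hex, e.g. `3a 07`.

mode:1 = 1 → 0x1 << 7 → word 0x80
id:1 = 0 → 0x0 << 6 → word 0x80
state:4 = 5 → 0x5 << 2 → word 0x94
prio:1 = 0 → 0x0 << 1 → word 0x94
ver:1 = 1 → 0x1 << 0 → word 0x95
word = 0x95 → big-endian bytes:
  [0]=0x95

95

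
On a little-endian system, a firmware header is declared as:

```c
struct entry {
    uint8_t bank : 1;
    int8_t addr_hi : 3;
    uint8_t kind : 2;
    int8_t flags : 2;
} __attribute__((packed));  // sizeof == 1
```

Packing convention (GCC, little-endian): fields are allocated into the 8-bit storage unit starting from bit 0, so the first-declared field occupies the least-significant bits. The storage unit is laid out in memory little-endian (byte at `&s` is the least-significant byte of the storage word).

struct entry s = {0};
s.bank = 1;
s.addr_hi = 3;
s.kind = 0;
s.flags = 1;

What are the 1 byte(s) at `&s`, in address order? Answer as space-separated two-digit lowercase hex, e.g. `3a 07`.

bank:1 = 1 → 0x1 << 0 → word 0x01
addr_hi:3 = 3 → 0x3 << 1 → word 0x07
kind:2 = 0 → 0x0 << 4 → word 0x07
flags:2 = 1 → 0x1 << 6 → word 0x47
word = 0x47 → little-endian bytes:
  [0]=0x47

47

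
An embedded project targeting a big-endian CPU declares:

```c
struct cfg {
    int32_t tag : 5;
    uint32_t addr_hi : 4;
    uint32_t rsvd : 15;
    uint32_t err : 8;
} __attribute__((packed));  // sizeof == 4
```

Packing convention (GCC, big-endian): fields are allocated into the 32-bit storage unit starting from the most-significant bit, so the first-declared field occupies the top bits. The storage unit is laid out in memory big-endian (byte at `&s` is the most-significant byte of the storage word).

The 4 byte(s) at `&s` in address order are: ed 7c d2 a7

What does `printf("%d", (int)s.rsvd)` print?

31954

[0]=0xed [1]=0x7c [2]=0xd2 [3]=0xa7 (big-endian) → word 0xed7cd2a7
tag [27+:5] = (word>>27) & 0x1f = 29
addr_hi [23+:4] = (word>>23) & 0xf = 10
rsvd [8+:15] = (word>>8) & 0x7fff = 31954  ←
err [0+:8] = (word>>0) & 0xff = 167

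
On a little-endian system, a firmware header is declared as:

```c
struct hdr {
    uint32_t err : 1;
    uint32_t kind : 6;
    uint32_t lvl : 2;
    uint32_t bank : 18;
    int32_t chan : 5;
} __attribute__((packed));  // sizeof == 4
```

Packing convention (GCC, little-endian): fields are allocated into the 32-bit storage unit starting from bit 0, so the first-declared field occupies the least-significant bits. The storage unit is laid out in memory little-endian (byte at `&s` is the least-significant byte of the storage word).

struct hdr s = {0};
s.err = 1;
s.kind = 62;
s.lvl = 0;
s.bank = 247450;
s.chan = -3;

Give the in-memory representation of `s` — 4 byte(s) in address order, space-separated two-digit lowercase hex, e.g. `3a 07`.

7d 34 8d ef

err:1 = 1 → 0x1 << 0 → word 0x00000001
kind:6 = 62 → 0x3e << 1 → word 0x0000007d
lvl:2 = 0 → 0x0 << 7 → word 0x0000007d
bank:18 = 247450 → 0x3c69a << 9 → word 0x078d347d
chan:5 = -3 → 0x1d << 27 → word 0xef8d347d
word = 0xef8d347d → little-endian bytes:
  [0]=0x7d  [1]=0x34  [2]=0x8d  [3]=0xef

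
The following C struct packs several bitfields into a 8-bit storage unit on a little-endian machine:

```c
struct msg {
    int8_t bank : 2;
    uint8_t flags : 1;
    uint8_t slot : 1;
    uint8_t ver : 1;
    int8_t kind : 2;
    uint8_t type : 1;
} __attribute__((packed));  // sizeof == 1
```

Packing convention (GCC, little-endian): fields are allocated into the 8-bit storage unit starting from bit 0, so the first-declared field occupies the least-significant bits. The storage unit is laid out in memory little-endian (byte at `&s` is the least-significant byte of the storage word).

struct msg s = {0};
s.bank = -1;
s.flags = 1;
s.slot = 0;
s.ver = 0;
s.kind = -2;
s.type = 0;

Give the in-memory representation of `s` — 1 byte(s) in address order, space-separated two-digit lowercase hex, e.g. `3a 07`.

bank:2 = -1 → 0x3 << 0 → word 0x03
flags:1 = 1 → 0x1 << 2 → word 0x07
slot:1 = 0 → 0x0 << 3 → word 0x07
ver:1 = 0 → 0x0 << 4 → word 0x07
kind:2 = -2 → 0x2 << 5 → word 0x47
type:1 = 0 → 0x0 << 7 → word 0x47
word = 0x47 → little-endian bytes:
  [0]=0x47

47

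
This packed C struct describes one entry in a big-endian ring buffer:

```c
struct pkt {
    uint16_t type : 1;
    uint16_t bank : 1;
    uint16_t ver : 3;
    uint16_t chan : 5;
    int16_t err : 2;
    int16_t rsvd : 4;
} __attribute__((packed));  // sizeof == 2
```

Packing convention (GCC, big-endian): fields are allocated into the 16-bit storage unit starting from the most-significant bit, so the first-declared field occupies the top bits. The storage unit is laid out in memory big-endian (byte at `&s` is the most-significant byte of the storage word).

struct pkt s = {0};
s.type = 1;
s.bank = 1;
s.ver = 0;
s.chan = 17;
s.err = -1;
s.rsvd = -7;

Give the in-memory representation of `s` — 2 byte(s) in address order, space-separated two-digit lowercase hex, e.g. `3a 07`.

[15+:1] type=1 & 0x1 = 0x1; word=0x8000
[14+:1] bank=1 & 0x1 = 0x1; word=0xc000
[11+:3] ver=0 & 0x7 = 0x0; word=0xc000
[6+:5] chan=17 & 0x1f = 0x11; word=0xc440
[4+:2] err=-1 & 0x3 = 0x3; word=0xc470
[0+:4] rsvd=-7 & 0xf = 0x9; word=0xc479
word = 0xc479 → big-endian bytes:
  [0]=0xc4  [1]=0x79

c4 79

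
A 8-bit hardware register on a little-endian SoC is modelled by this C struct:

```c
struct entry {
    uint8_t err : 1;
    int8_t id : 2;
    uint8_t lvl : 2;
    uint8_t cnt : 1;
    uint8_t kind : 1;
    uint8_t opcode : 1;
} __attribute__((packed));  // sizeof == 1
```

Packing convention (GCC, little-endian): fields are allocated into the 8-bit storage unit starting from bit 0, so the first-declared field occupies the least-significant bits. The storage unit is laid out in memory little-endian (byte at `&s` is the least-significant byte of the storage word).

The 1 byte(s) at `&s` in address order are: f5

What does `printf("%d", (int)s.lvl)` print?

2

[0]=0xf5 (little-endian) → word 0xf5
err [0+:1] = (word>>0) & 0x1 = 1
id [1+:2] = (word>>1) & 0x3 = 2
lvl [3+:2] = (word>>3) & 0x3 = 2  ←
cnt [5+:1] = (word>>5) & 0x1 = 1
kind [6+:1] = (word>>6) & 0x1 = 1
opcode [7+:1] = (word>>7) & 0x1 = 1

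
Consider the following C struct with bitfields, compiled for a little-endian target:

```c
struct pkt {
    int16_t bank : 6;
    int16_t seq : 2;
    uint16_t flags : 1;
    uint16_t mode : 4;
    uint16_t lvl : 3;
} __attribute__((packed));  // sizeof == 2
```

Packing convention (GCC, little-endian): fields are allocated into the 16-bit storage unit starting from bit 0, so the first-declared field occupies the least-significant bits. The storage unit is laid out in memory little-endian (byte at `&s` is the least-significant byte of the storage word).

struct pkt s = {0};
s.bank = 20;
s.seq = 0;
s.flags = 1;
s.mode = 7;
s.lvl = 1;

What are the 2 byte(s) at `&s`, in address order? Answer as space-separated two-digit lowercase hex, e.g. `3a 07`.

14 2f

[0+:6] bank=20 & 0x3f = 0x14; word=0x0014
[6+:2] seq=0 & 0x3 = 0x0; word=0x0014
[8+:1] flags=1 & 0x1 = 0x1; word=0x0114
[9+:4] mode=7 & 0xf = 0x7; word=0x0f14
[13+:3] lvl=1 & 0x7 = 0x1; word=0x2f14
word = 0x2f14 → little-endian bytes:
  [0]=0x14  [1]=0x2f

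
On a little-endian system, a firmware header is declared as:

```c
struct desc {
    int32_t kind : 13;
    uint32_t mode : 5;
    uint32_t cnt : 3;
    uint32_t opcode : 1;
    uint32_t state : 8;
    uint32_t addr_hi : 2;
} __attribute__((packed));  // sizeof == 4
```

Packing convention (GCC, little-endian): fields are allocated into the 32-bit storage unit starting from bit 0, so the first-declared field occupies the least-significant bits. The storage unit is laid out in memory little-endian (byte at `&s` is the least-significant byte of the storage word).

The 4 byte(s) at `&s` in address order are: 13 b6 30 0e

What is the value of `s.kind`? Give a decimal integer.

[0]=0x13 [1]=0xb6 [2]=0x30 [3]=0x0e (little-endian) → word 0x0e30b613
kind [0+:13] = (word>>0) & 0x1fff = 5651  ←
mode [13+:5] = (word>>13) & 0x1f = 5
cnt [18+:3] = (word>>18) & 0x7 = 4
opcode [21+:1] = (word>>21) & 0x1 = 1
state [22+:8] = (word>>22) & 0xff = 56
addr_hi [30+:2] = (word>>30) & 0x3 = 0
kind signed 13b, MSB=1: 5651 - 8192 = -2541

-2541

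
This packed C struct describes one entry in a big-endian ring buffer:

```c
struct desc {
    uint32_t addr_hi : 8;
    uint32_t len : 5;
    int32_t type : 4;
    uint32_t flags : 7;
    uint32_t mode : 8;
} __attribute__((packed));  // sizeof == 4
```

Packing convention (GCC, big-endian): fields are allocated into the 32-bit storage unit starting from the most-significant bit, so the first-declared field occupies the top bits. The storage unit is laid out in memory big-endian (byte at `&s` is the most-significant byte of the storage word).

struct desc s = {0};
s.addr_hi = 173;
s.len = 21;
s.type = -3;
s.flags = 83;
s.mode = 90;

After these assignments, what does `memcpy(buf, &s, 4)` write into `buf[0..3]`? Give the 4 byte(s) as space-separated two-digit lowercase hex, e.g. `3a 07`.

[24+:8] addr_hi=173 & 0xff = 0xad; word=0xad000000
[19+:5] len=21 & 0x1f = 0x15; word=0xada80000
[15+:4] type=-3 & 0xf = 0xd; word=0xadae8000
[8+:7] flags=83 & 0x7f = 0x53; word=0xadaed300
[0+:8] mode=90 & 0xff = 0x5a; word=0xadaed35a
word = 0xadaed35a → big-endian bytes:
  [0]=0xad  [1]=0xae  [2]=0xd3  [3]=0x5a

ad ae d3 5a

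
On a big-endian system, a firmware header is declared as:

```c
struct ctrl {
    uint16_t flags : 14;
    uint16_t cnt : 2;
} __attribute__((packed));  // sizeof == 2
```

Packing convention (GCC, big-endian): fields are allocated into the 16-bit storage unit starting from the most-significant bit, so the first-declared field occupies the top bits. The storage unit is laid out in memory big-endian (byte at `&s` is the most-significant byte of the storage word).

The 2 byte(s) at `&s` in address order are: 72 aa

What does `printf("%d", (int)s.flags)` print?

[0]=0x72 [1]=0xaa (big-endian) → word 0x72aa
flags:14 @ bit 2 → (0x72aa>>2)&0x3fff = 0x1caa  ←
cnt:2 @ bit 0 → (0x72aa>>0)&0x3 = 0x2

7338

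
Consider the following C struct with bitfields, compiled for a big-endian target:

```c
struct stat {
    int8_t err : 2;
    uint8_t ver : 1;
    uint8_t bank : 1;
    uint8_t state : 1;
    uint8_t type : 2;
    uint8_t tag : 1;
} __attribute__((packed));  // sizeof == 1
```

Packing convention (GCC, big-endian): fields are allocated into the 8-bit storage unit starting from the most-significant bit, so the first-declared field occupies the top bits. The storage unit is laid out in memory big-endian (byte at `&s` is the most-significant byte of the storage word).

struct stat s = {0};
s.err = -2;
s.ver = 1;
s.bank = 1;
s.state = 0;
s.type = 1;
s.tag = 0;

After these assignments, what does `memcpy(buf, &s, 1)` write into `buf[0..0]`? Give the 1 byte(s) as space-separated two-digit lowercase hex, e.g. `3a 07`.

[6+:2] err=-2 & 0x3 = 0x2; word=0x80
[5+:1] ver=1 & 0x1 = 0x1; word=0xa0
[4+:1] bank=1 & 0x1 = 0x1; word=0xb0
[3+:1] state=0 & 0x1 = 0x0; word=0xb0
[1+:2] type=1 & 0x3 = 0x1; word=0xb2
[0+:1] tag=0 & 0x1 = 0x0; word=0xb2
word = 0xb2 → big-endian bytes:
  [0]=0xb2

b2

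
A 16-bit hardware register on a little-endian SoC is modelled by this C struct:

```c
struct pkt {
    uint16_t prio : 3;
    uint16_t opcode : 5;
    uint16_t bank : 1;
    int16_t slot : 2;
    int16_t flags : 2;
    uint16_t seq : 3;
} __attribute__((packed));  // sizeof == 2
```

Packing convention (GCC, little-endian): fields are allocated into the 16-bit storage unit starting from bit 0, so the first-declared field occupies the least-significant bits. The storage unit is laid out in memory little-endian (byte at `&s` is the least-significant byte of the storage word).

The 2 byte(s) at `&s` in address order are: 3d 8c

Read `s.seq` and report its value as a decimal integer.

[0]=0x3d [1]=0x8c (little-endian) → word 0x8c3d
prio:3 @ bit 0 → (0x8c3d>>0)&0x7 = 0x5
opcode:5 @ bit 3 → (0x8c3d>>3)&0x1f = 0x7
bank:1 @ bit 8 → (0x8c3d>>8)&0x1 = 0x0
slot:2 @ bit 9 → (0x8c3d>>9)&0x3 = 0x2
flags:2 @ bit 11 → (0x8c3d>>11)&0x3 = 0x1
seq:3 @ bit 13 → (0x8c3d>>13)&0x7 = 0x4  ←

4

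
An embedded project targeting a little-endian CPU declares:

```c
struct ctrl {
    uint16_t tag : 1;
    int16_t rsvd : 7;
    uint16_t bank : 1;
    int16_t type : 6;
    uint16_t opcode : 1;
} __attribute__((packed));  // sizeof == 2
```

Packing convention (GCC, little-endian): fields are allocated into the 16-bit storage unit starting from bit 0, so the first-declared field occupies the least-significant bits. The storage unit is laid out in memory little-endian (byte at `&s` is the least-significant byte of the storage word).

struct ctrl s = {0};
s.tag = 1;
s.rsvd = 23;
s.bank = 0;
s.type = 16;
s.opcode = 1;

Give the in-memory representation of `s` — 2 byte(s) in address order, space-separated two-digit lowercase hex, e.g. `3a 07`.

tag (1b) val=1 bits=0x1 at bit 0: 0x0001
rsvd (7b) val=23 bits=0x17 at bit 1: 0x002f
bank (1b) val=0 bits=0x0 at bit 8: 0x002f
type (6b) val=16 bits=0x10 at bit 9: 0x202f
opcode (1b) val=1 bits=0x1 at bit 15: 0xa02f
word = 0xa02f → little-endian bytes:
  [0]=0x2f  [1]=0xa0

2f a0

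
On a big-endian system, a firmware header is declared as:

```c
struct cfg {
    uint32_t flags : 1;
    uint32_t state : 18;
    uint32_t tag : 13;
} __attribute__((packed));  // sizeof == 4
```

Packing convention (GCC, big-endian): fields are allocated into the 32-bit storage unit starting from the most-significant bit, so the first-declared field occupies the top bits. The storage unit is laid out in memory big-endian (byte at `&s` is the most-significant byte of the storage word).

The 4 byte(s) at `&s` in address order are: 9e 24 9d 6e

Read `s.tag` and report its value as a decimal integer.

7534

[0]=0x9e [1]=0x24 [2]=0x9d [3]=0x6e (big-endian) → word 0x9e249d6e
flags:1 @ bit 31 → (0x9e249d6e>>31)&0x1 = 0x1
state:18 @ bit 13 → (0x9e249d6e>>13)&0x3ffff = 0xf124
tag:13 @ bit 0 → (0x9e249d6e>>0)&0x1fff = 0x1d6e  ←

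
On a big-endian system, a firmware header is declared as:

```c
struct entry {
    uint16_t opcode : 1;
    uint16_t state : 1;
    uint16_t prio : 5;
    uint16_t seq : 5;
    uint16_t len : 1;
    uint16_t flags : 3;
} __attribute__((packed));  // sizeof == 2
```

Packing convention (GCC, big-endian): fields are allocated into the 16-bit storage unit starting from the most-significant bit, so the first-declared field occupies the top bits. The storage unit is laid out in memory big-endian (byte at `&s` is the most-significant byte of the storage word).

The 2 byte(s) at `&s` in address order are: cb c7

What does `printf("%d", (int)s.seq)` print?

[0]=0xcb [1]=0xc7 (big-endian) → word 0xcbc7
opcode [15+:1] = (word>>15) & 0x1 = 1
state [14+:1] = (word>>14) & 0x1 = 1
prio [9+:5] = (word>>9) & 0x1f = 5
seq [4+:5] = (word>>4) & 0x1f = 28  ←
len [3+:1] = (word>>3) & 0x1 = 0
flags [0+:3] = (word>>0) & 0x7 = 7

28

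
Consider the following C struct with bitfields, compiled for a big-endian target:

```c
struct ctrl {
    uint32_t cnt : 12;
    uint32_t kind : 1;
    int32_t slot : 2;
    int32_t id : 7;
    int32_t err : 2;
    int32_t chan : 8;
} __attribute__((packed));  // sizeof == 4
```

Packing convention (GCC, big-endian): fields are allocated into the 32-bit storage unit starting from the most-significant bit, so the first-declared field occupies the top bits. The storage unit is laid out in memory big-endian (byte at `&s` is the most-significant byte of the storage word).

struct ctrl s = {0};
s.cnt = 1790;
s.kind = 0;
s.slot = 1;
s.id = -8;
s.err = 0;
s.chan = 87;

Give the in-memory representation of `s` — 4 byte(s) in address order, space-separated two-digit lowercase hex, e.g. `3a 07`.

[20+:12] cnt=1790 & 0xfff = 0x6fe; word=0x6fe00000
[19+:1] kind=0 & 0x1 = 0x0; word=0x6fe00000
[17+:2] slot=1 & 0x3 = 0x1; word=0x6fe20000
[10+:7] id=-8 & 0x7f = 0x78; word=0x6fe3e000
[8+:2] err=0 & 0x3 = 0x0; word=0x6fe3e000
[0+:8] chan=87 & 0xff = 0x57; word=0x6fe3e057
word = 0x6fe3e057 → big-endian bytes:
  [0]=0x6f  [1]=0xe3  [2]=0xe0  [3]=0x57

6f e3 e0 57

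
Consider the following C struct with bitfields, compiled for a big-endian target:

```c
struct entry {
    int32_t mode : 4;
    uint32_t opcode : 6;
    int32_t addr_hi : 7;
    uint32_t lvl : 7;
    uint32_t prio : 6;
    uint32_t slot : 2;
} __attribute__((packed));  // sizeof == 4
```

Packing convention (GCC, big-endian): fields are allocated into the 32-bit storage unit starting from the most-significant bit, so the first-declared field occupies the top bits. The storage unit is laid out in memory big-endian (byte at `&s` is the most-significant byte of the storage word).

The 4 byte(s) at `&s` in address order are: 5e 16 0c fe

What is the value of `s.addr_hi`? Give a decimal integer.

[0]=0x5e [1]=0x16 [2]=0x0c [3]=0xfe (big-endian) → word 0x5e160cfe
mode [28+:4] = (word>>28) & 0xf = 5
opcode [22+:6] = (word>>22) & 0x3f = 56
addr_hi [15+:7] = (word>>15) & 0x7f = 44  ←
lvl [8+:7] = (word>>8) & 0x7f = 12
prio [2+:6] = (word>>2) & 0x3f = 63
slot [0+:2] = (word>>0) & 0x3 = 2
addr_hi signed 7b, MSB=0: value = 44

44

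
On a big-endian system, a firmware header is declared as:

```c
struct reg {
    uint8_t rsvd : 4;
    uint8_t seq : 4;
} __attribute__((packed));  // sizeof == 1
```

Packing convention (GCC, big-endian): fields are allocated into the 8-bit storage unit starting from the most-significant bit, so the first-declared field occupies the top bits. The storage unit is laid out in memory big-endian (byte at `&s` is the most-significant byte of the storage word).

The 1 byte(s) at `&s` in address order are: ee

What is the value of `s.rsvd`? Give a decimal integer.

14

[0]=0xee (big-endian) → word 0xee
rsvd:4 @ bit 4 → (0xee>>4)&0xf = 0xe  ←
seq:4 @ bit 0 → (0xee>>0)&0xf = 0xe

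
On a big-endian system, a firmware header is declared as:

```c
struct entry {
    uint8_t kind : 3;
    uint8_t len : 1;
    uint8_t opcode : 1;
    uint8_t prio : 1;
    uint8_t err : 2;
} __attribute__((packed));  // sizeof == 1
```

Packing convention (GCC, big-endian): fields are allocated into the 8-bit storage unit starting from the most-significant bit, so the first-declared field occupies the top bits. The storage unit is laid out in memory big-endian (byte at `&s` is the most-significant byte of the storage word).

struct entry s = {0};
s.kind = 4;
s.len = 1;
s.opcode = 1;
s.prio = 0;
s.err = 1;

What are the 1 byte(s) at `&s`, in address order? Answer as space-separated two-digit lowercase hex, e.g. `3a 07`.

99

[5+:3] kind=4 & 0x7 = 0x4; word=0x80
[4+:1] len=1 & 0x1 = 0x1; word=0x90
[3+:1] opcode=1 & 0x1 = 0x1; word=0x98
[2+:1] prio=0 & 0x1 = 0x0; word=0x98
[0+:2] err=1 & 0x3 = 0x1; word=0x99
word = 0x99 → big-endian bytes:
  [0]=0x99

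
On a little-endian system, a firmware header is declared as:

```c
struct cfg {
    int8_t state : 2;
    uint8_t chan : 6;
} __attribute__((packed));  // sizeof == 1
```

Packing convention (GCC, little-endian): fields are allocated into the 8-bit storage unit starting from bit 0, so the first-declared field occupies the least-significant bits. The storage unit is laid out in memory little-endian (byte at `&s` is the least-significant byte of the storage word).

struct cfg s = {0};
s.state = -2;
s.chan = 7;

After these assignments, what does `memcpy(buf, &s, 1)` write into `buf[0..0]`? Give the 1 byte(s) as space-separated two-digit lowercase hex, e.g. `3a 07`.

1e

state:2 = -2 → 0x2 << 0 → word 0x02
chan:6 = 7 → 0x7 << 2 → word 0x1e
word = 0x1e → little-endian bytes:
  [0]=0x1e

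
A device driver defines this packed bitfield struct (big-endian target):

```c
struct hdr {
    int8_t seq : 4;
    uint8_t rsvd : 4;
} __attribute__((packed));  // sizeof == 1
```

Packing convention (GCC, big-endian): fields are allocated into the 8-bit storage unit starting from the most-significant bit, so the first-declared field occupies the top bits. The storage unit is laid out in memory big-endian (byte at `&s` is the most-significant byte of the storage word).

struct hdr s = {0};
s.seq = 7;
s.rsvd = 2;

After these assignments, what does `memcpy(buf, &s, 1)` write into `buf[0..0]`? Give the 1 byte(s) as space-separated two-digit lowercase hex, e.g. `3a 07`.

seq:4 = 7 → 0x7 << 4 → word 0x70
rsvd:4 = 2 → 0x2 << 0 → word 0x72
word = 0x72 → big-endian bytes:
  [0]=0x72

72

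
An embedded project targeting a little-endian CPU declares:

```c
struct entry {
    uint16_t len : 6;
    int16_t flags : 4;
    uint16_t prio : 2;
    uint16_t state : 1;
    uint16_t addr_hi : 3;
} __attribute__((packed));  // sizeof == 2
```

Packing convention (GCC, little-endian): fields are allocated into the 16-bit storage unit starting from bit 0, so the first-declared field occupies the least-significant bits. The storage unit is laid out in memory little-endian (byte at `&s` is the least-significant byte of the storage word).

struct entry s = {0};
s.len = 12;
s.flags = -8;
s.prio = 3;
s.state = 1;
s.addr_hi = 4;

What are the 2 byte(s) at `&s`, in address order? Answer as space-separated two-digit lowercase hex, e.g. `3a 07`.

0c 9e

len:6 = 12 → 0xc << 0 → word 0x000c
flags:4 = -8 → 0x8 << 6 → word 0x020c
prio:2 = 3 → 0x3 << 10 → word 0x0e0c
state:1 = 1 → 0x1 << 12 → word 0x1e0c
addr_hi:3 = 4 → 0x4 << 13 → word 0x9e0c
word = 0x9e0c → little-endian bytes:
  [0]=0x0c  [1]=0x9e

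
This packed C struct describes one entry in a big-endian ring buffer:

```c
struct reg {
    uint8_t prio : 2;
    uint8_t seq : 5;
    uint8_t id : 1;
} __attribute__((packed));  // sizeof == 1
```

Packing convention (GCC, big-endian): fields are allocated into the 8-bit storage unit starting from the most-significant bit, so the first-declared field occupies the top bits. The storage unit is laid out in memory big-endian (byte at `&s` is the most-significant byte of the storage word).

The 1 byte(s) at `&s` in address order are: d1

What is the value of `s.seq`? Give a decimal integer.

8

[0]=0xd1 (big-endian) → word 0xd1
prio [6+:2] = (word>>6) & 0x3 = 3
seq [1+:5] = (word>>1) & 0x1f = 8  ←
id [0+:1] = (word>>0) & 0x1 = 1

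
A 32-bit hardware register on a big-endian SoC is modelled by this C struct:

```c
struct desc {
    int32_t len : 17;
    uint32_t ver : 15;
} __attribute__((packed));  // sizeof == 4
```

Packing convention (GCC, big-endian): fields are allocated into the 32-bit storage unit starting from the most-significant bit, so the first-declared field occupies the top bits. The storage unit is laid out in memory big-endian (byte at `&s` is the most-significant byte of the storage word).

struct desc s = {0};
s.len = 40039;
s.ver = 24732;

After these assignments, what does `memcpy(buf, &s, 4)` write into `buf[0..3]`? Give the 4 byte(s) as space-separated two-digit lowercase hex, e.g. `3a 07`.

[15+:17] len=40039 & 0x1ffff = 0x9c67; word=0x4e338000
[0+:15] ver=24732 & 0x7fff = 0x609c; word=0x4e33e09c
word = 0x4e33e09c → big-endian bytes:
  [0]=0x4e  [1]=0x33  [2]=0xe0  [3]=0x9c

4e 33 e0 9c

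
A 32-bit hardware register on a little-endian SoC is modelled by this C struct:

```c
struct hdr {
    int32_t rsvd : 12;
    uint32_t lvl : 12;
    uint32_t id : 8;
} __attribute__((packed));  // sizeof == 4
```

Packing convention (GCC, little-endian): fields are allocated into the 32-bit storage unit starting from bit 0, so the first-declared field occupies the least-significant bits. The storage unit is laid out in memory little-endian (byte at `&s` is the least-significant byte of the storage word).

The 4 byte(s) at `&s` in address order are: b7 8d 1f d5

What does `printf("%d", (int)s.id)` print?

[0]=0xb7 [1]=0x8d [2]=0x1f [3]=0xd5 (little-endian) → word 0xd51f8db7
rsvd:12 @ bit 0 → (0xd51f8db7>>0)&0xfff = 0xdb7
lvl:12 @ bit 12 → (0xd51f8db7>>12)&0xfff = 0x1f8
id:8 @ bit 24 → (0xd51f8db7>>24)&0xff = 0xd5  ←

213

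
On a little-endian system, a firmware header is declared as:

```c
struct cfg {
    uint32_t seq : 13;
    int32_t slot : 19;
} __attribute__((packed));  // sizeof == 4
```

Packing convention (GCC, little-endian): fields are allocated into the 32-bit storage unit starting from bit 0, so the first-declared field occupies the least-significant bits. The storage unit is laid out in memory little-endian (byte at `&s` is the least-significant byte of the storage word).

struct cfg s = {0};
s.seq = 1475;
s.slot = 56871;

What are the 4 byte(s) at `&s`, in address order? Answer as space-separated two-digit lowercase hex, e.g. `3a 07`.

[0+:13] seq=1475 & 0x1fff = 0x5c3; word=0x000005c3
[13+:19] slot=56871 & 0x7ffff = 0xde27; word=0x1bc4e5c3
word = 0x1bc4e5c3 → little-endian bytes:
  [0]=0xc3  [1]=0xe5  [2]=0xc4  [3]=0x1b

c3 e5 c4 1b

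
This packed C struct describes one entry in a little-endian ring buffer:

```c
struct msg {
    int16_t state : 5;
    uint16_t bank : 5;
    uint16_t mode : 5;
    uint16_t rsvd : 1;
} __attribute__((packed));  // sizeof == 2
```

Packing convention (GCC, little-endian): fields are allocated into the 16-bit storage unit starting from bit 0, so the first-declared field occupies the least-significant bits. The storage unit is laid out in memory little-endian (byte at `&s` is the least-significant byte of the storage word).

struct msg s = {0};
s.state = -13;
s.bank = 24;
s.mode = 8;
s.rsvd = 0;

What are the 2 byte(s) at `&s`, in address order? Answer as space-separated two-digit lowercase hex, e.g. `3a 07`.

13 23

state (5b) val=-13 bits=0x13 at bit 0: 0x0013
bank (5b) val=24 bits=0x18 at bit 5: 0x0313
mode (5b) val=8 bits=0x8 at bit 10: 0x2313
rsvd (1b) val=0 bits=0x0 at bit 15: 0x2313
word = 0x2313 → little-endian bytes:
  [0]=0x13  [1]=0x23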